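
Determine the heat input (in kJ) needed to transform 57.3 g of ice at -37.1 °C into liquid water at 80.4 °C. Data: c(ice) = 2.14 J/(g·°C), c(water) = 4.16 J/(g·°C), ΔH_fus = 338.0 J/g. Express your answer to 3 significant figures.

q = 43.1 kJ

q1 (heat ice -37.1→0.0 °C): 57.3 × 2.14 × 37.1 = 4549 J
q2 (melt at 0 °C): 57.3 × 338.0 = 19367 J
q3 (heat water 0.0→80.4 °C): 57.3 × 4.16 × 80.4 = 19165 J
Total: 4549 + 19367 + 19165 = 43081 J = 43.1 kJ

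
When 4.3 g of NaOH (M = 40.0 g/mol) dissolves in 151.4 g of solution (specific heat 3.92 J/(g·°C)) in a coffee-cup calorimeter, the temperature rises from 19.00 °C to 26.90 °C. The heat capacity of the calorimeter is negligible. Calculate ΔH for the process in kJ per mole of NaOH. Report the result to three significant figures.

|ΔT| = |26.90 − 19.00| = 7.90 °C
|q_surr| = (151.4 × 3.92) × 7.90 = 593.488 × 7.90 = 4689 J
n(NaOH) = 4.3 / 40.0 = 0.1075 mol
Temperature rose, so q_rxn = −|q_surr| = -4.689 kJ
ΔH = q_rxn / n = -43.62 kJ/mol

ΔH = -43.6 kJ/mol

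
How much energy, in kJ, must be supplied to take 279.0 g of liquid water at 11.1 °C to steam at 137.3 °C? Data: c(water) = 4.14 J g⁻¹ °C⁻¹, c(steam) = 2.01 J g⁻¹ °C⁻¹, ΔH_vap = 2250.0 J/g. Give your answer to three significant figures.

q = 751 kJ

q1 (heat water 11.1→100.0 °C): 279.0 × 4.14 × 88.9 = 102685 J
q2 (vaporize at 100 °C): 279.0 × 2250.0 = 627750 J
q3 (heat steam 100.0→137.3 °C): 279.0 × 2.01 × 37.3 = 20917 J
Total: 102685 + 627750 + 20917 = 751352 J = 751 kJ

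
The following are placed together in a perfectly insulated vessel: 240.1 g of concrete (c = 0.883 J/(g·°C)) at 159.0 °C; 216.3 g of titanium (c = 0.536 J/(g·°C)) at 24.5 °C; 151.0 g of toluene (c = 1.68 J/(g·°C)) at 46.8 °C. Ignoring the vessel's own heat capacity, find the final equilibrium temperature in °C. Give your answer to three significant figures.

Σ mᵢcᵢ(T − Tᵢ) = 0  ⇒  T = Σ mᵢcᵢTᵢ / Σ mᵢcᵢ
Σ mᵢcᵢ = 240.1×0.883 + 216.3×0.536 + 151.0×1.68 = 581.6251
Σ mᵢcᵢTᵢ = 212.0083×159.0 + 115.9368×24.5 + 253.68×46.8 = 48422
T = 48422 / 581.6251 = 83.25 °C

T_f = 83.3 °C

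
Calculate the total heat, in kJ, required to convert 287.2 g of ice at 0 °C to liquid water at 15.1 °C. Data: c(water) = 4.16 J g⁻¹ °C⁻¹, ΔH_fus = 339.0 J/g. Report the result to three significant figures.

q1 (melt at 0 °C): 287.2 × 339.0 = 97361 J
q2 (heat water 0.0→15.1 °C): 287.2 × 4.16 × 15.1 = 18041 J
Total: 97361 + 18041 = 115402 J = 115 kJ

q = 115 kJ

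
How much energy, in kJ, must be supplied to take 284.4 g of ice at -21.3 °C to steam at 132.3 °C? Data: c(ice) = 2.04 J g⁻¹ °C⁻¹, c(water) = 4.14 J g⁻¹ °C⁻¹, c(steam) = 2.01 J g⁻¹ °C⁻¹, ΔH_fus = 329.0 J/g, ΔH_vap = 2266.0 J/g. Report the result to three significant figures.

q = 887 kJ

q1 (heat ice -21.3→0.0 °C): 284.4 × 2.04 × 21.3 = 12358 J
q2 (melt at 0 °C): 284.4 × 329.0 = 93568 J
q3 (heat water 0.0→100.0 °C): 284.4 × 4.14 × 100.0 = 117742 J
q4 (vaporize at 100 °C): 284.4 × 2266.0 = 644450 J
q5 (heat steam 100.0→132.3 °C): 284.4 × 2.01 × 32.3 = 18464 J
Total: 12358 + 93568 + 117742 + 644450 + 18464 = 886582 J = 887 kJ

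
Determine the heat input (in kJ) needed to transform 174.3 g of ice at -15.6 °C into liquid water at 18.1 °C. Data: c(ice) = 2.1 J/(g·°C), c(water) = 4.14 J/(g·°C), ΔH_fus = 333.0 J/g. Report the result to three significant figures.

q = 76.8 kJ

q1 (heat ice -15.6→0.0 °C): 174.3 × 2.1 × 15.6 = 5710 J
q2 (melt at 0 °C): 174.3 × 333.0 = 58042 J
q3 (heat water 0.0→18.1 °C): 174.3 × 4.14 × 18.1 = 13061 J
Total: 5710 + 58042 + 13061 = 76813 J = 76.8 kJ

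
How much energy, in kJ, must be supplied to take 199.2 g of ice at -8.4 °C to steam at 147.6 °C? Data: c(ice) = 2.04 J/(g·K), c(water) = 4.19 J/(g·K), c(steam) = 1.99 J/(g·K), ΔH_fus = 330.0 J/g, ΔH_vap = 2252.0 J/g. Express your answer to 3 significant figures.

q1 (heat ice -8.4→0.0 °C): 199.2 × 2.04 × 8.4 = 3413 J
q2 (melt at 0 °C): 199.2 × 330.0 = 65736 J
q3 (heat water 0.0→100.0 °C): 199.2 × 4.19 × 100.0 = 83465 J
q4 (vaporize at 100 °C): 199.2 × 2252.0 = 448598 J
q5 (heat steam 100.0→147.6 °C): 199.2 × 1.99 × 47.6 = 18869 J
Total: 3413 + 65736 + 83465 + 448598 + 18869 = 620081 J = 620 kJ

q = 620 kJ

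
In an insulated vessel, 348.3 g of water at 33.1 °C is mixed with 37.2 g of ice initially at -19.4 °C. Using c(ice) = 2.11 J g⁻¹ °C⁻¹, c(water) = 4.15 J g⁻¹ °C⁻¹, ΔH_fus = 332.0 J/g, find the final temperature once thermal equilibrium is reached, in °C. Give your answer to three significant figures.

Heat to bring ice to 0 °C and melt it: q₁ = 37.2×2.11×19.4 + 37.2×332.0 = 13873 J
Heat the water can supply cooling to 0 °C: 348.3×4.15×33.1 = 47844.2 J > q₁, so all ice melts.
Energy balance: 348.3×4.15×(33.1 − T) = 13873 + 37.2×4.15×(T − 0)
1445.445(33.1 − T) = 13873 + 154.38 T
47844.2 − 13873 = 1599.825 T
T = 33971.2 / 1599.825 = 21.23 °C

T_f = 21.2 °C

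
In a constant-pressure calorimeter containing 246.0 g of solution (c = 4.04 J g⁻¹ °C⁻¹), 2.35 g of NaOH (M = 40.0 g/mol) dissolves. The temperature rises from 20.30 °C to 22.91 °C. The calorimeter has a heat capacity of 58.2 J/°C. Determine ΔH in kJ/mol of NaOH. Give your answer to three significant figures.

|ΔT| = |22.91 − 20.30| = 2.61 °C
|q_surr| = (246.0 × 4.04 + 58.2) × 2.61 = 1052.04 × 2.61 = 2746 J
n(NaOH) = 2.35 / 40.0 = 0.05875 mol
Temperature rose, so q_rxn = −|q_surr| = -2.746 kJ
ΔH = q_rxn / n = -46.74 kJ/mol

ΔH = -46.7 kJ/mol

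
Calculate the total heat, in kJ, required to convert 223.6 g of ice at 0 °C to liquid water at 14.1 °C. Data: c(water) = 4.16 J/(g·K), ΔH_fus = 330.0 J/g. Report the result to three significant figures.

q1 (melt at 0 °C): 223.6 × 330.0 = 73788 J
q2 (heat water 0.0→14.1 °C): 223.6 × 4.16 × 14.1 = 13115 J
Total: 73788 + 13115 = 86903 J = 86.9 kJ

q = 86.9 kJ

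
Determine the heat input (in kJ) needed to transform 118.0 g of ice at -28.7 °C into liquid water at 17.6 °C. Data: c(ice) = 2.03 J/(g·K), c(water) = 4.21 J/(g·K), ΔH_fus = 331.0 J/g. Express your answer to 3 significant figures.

q = 54.7 kJ

q1 (heat ice -28.7→0.0 °C): 118.0 × 2.03 × 28.7 = 6875 J
q2 (melt at 0 °C): 118.0 × 331.0 = 39058 J
q3 (heat water 0.0→17.6 °C): 118.0 × 4.21 × 17.6 = 8743 J
Total: 6875 + 39058 + 8743 = 54676 J = 54.7 kJ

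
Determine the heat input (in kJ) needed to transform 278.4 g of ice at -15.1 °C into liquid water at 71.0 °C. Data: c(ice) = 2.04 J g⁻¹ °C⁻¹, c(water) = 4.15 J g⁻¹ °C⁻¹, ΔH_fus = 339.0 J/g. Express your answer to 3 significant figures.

q1 (heat ice -15.1→0.0 °C): 278.4 × 2.04 × 15.1 = 8576 J
q2 (melt at 0 °C): 278.4 × 339.0 = 94378 J
q3 (heat water 0.0→71.0 °C): 278.4 × 4.15 × 71.0 = 82031 J
Total: 8576 + 94378 + 82031 = 184985 J = 185 kJ

q = 185 kJ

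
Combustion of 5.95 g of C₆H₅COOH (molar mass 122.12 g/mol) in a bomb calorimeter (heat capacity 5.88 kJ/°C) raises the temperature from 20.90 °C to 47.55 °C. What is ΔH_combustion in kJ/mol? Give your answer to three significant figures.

ΔH = -3220 kJ/mol

ΔT = 47.55 − 20.90 = 26.65 °C
q_cal = C_cal × ΔT = 5.88 × 26.65 = 156.702 kJ
n = 5.95 / 122.12 = 0.04872 mol
q_rxn = −q_cal = -156.702 kJ
ΔH = -156.702 / 0.04872 = -3216 kJ/mol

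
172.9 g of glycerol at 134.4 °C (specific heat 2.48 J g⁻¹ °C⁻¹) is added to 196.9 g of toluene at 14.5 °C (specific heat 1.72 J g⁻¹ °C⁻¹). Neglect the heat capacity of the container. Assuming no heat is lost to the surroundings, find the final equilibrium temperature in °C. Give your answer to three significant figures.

Heat lost by glycerol = heat gained by toluene.
(172.9)(2.48)(134.4 − T) = (196.9)(1.72)(T − 14.5)
428.792 (134.4 − T) = 338.668 (T − 14.5)
57630 − 428.792 T = 338.668 T − 4910.7
62540.7 = 767.460 T
T = 81.49 °C

T_f = 81.5 °C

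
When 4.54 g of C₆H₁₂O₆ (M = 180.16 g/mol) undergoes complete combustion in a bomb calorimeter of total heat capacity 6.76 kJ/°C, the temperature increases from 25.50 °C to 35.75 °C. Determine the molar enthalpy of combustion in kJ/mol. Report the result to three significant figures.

ΔH = -2750 kJ/mol

ΔT = 35.75 − 25.50 = 10.25 °C
q_cal = C_cal × ΔT = 6.76 × 10.25 = 69.29 kJ
n = 4.54 / 180.16 = 0.02520 mol
q_rxn = −q_cal = -69.29 kJ
ΔH = -69.29 / 0.02520 = -2750 kJ/mol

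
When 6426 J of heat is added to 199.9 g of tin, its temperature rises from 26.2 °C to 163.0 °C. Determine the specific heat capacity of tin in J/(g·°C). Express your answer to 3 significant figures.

c = q / (m ΔT) = 6426 / (199.9 × 136.8)
c = 6426 / 27346.32 = 0.235 J/(g·°C)

c = 0.235 J/(g·°C)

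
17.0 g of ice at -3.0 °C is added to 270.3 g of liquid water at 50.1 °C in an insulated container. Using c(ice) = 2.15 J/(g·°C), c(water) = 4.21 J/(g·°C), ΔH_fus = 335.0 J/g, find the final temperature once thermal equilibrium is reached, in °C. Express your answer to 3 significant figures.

T_f = 42.3 °C

Heat to bring ice to 0 °C and melt it: q₁ = 17.0×2.15×3.0 + 17.0×335.0 = 5804.7 J
Heat the water can supply cooling to 0 °C: 270.3×4.21×50.1 = 57011.9 J > q₁, so all ice melts.
Energy balance: 270.3×4.21×(50.1 − T) = 5804.7 + 17.0×4.21×(T − 0)
1137.963(50.1 − T) = 5804.7 + 71.57 T
57011.9 − 5804.7 = 1209.533 T
T = 51207.2 / 1209.533 = 42.34 °C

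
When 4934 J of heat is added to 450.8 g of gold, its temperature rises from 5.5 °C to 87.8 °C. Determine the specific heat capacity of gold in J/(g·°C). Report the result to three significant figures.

c = q / (m ΔT) = 4934 / (450.8 × 82.3)
c = 4934 / 37100.84 = 0.133 J/(g·°C)

c = 0.133 J/(g·°C)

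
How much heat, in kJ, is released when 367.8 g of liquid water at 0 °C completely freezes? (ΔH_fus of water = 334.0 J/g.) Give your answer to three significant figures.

q = m × ΔH_fus = 367.8 × 334.0 = 122800 J = 123 kJ

q = 123 kJ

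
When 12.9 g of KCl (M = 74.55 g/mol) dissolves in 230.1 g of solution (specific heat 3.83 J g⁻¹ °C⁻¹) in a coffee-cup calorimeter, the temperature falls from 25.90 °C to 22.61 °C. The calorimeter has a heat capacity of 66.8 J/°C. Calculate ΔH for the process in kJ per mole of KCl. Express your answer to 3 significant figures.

ΔH = 18.0 kJ/mol

|ΔT| = |22.61 − 25.90| = 3.29 °C
|q_surr| = (230.1 × 3.83 + 66.8) × 3.29 = 948.083 × 3.29 = 3119 J
n(KCl) = 12.9 / 74.55 = 0.1730 mol
Temperature fell, so q_rxn = +|q_surr| = 3.119 kJ
ΔH = q_rxn / n = 18.03 kJ/mol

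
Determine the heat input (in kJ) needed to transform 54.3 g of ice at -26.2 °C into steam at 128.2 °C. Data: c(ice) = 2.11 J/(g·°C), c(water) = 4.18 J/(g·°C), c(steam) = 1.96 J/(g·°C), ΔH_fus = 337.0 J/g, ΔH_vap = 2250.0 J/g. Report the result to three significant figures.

q = 169 kJ

q1 (heat ice -26.2→0.0 °C): 54.3 × 2.11 × 26.2 = 3002 J
q2 (melt at 0 °C): 54.3 × 337.0 = 18299 J
q3 (heat water 0.0→100.0 °C): 54.3 × 4.18 × 100.0 = 22697 J
q4 (vaporize at 100 °C): 54.3 × 2250.0 = 122175 J
q5 (heat steam 100.0→128.2 °C): 54.3 × 1.96 × 28.2 = 3001 J
Total: 3002 + 18299 + 22697 + 122175 + 3001 = 169174 J = 169 kJ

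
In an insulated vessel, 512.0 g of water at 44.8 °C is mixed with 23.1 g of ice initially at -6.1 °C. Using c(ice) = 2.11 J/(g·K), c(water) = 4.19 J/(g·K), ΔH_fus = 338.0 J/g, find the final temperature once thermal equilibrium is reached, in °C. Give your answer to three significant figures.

T_f = 39.3 °C

Heat to bring ice to 0 °C and melt it: q₁ = 23.1×2.11×6.1 + 23.1×338.0 = 8105.1 J
Heat the water can supply cooling to 0 °C: 512.0×4.19×44.8 = 96108.5 J > q₁, so all ice melts.
Energy balance: 512.0×4.19×(44.8 − T) = 8105.1 + 23.1×4.19×(T − 0)
2145.28(44.8 − T) = 8105.1 + 96.789 T
96108.5 − 8105.1 = 2242.069 T
T = 88003.4 / 2242.069 = 39.25 °C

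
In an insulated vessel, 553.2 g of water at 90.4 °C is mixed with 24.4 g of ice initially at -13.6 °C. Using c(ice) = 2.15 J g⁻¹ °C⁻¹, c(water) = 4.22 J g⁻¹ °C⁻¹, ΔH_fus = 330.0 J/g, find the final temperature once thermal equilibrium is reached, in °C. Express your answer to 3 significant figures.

Heat to bring ice to 0 °C and melt it: q₁ = 24.4×2.15×13.6 + 24.4×330.0 = 8765.5 J
Heat the water can supply cooling to 0 °C: 553.2×4.22×90.4 = 211039 J > q₁, so all ice melts.
Energy balance: 553.2×4.22×(90.4 − T) = 8765.5 + 24.4×4.22×(T − 0)
2334.504(90.4 − T) = 8765.5 + 102.968 T
211039 − 8765.5 = 2437.472 T
T = 202273.5 / 2437.472 = 82.98 °C

T_f = 83.0 °C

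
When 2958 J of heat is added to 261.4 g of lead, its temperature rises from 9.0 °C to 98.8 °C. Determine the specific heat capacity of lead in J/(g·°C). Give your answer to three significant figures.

c = q / (m ΔT) = 2958 / (261.4 × 89.8)
c = 2958 / 23473.72 = 0.126 J/(g·°C)

c = 0.126 J/(g·°C)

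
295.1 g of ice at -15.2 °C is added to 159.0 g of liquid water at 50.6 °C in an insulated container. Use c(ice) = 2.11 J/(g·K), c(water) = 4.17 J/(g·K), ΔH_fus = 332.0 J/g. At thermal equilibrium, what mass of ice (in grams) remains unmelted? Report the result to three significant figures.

Heat to warm all ice to 0 °C: 295.1×2.11×15.2 = 9464.4 J
Heat released by water cooling to 0 °C: 159.0×4.17×50.6 = 33549 J
33549 J < 9464.4 + 295.1×332.0 = 107437.6 J, so not all ice melts; final T = 0 °C.
Heat left for melting: 33549 − 9464.4 = 24084.6 J
Mass melted = 24084.6 / 332.0 = 72.54 g
Ice remaining = 295.1 − 72.54 = 222.56 g

m_ice remaining = 223 g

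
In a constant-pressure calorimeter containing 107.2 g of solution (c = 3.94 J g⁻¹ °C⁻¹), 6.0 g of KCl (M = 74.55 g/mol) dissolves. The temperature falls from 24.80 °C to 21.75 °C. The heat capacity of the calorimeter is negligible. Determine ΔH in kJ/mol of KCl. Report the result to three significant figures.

ΔH = 16.0 kJ/mol

|ΔT| = |21.75 − 24.80| = 3.05 °C
|q_surr| = (107.2 × 3.94) × 3.05 = 422.368 × 3.05 = 1288 J
n(KCl) = 6.0 / 74.55 = 0.08048 mol
Temperature fell, so q_rxn = +|q_surr| = 1.288 kJ
ΔH = q_rxn / n = 16.00 kJ/mol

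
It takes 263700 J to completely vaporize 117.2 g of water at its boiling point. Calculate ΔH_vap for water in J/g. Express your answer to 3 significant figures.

ΔH_vap = q / m = 263700 / 117.2 = 2250 J/g

ΔH_vap = 2250 J/g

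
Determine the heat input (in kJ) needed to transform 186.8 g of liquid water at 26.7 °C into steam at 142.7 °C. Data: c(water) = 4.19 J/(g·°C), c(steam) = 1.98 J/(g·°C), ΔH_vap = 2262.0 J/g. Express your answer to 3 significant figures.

q1 (heat water 26.7→100.0 °C): 186.8 × 4.19 × 73.3 = 57371 J
q2 (vaporize at 100 °C): 186.8 × 2262.0 = 422542 J
q3 (heat steam 100.0→142.7 °C): 186.8 × 1.98 × 42.7 = 15793 J
Total: 57371 + 422542 + 15793 = 495706 J = 496 kJ

q = 496 kJ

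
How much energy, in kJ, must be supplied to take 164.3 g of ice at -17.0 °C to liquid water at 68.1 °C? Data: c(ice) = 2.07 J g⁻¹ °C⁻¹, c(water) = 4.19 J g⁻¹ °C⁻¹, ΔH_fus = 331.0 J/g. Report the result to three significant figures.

q = 107 kJ

q1 (heat ice -17.0→0.0 °C): 164.3 × 2.07 × 17.0 = 5782 J
q2 (melt at 0 °C): 164.3 × 331.0 = 54383 J
q3 (heat water 0.0→68.1 °C): 164.3 × 4.19 × 68.1 = 46881 J
Total: 5782 + 54383 + 46881 = 107046 J = 107 kJ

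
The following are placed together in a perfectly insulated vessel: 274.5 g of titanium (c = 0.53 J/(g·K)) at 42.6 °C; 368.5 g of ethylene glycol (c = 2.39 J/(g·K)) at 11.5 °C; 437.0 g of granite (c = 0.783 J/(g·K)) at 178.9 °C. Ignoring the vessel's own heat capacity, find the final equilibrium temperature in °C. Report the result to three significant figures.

Σ mᵢcᵢ(T − Tᵢ) = 0  ⇒  T = Σ mᵢcᵢTᵢ / Σ mᵢcᵢ
Σ mᵢcᵢ = 274.5×0.53 + 368.5×2.39 + 437.0×0.783 = 1368.371
Σ mᵢcᵢTᵢ = 145.485×42.6 + 880.715×11.5 + 342.171×178.9 = 77540
T = 77540 / 1368.371 = 56.67 °C

T_f = 56.7 °C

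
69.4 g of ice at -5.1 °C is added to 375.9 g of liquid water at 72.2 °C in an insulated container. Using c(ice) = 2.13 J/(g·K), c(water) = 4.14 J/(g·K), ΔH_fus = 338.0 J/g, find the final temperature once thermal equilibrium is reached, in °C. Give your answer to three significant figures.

T_f = 47.8 °C

Heat to bring ice to 0 °C and melt it: q₁ = 69.4×2.13×5.1 + 69.4×338.0 = 24211 J
Heat the water can supply cooling to 0 °C: 375.9×4.14×72.2 = 112360 J > q₁, so all ice melts.
Energy balance: 375.9×4.14×(72.2 − T) = 24211 + 69.4×4.14×(T − 0)
1556.226(72.2 − T) = 24211 + 287.316 T
112360 − 24211 = 1843.542 T
T = 88149 / 1843.542 = 47.82 °C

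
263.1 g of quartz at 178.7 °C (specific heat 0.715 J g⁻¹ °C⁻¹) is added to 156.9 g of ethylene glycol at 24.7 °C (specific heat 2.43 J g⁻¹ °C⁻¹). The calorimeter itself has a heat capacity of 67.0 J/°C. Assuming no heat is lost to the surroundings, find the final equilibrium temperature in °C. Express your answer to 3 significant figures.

Heat lost by quartz = heat gained by ethylene glycol + calorimeter.
(263.1)(0.715)(178.7 − T) = [(156.9)(2.43) + 67.0](T − 24.7)
188.1165 (178.7 − T) = 448.267 (T − 24.7)
33616 − 188.1165 T = 448.267 T − 11072
44688 = 636.3835 T
T = 70.22 °C

T_f = 70.2 °C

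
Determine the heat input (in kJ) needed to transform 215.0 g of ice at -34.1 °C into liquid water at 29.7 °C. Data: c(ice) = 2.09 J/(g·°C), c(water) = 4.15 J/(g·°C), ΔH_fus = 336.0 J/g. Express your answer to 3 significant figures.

q = 114 kJ

q1 (heat ice -34.1→0.0 °C): 215.0 × 2.09 × 34.1 = 15323 J
q2 (melt at 0 °C): 215.0 × 336.0 = 72240 J
q3 (heat water 0.0→29.7 °C): 215.0 × 4.15 × 29.7 = 26500 J
Total: 15323 + 72240 + 26500 = 114063 J = 114 kJ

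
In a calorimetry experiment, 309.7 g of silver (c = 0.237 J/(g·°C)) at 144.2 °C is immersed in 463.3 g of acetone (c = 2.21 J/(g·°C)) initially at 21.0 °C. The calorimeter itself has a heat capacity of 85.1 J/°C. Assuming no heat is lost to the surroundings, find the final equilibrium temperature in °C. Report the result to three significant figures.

Heat lost by silver = heat gained by acetone + calorimeter.
(309.7)(0.237)(144.2 − T) = [(463.3)(2.21) + 85.1](T − 21.0)
73.3989 (144.2 − T) = 1108.993 (T − 21.0)
10584 − 73.3989 T = 1108.993 T − 23289
33873 = 1182.3919 T
T = 28.648 °C

T_f = 28.6 °C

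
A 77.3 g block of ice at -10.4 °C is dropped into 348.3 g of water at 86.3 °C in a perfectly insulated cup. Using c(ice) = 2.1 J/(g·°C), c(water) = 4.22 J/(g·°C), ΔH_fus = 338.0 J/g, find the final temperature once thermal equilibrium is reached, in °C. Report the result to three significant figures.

Heat to bring ice to 0 °C and melt it: q₁ = 77.3×2.1×10.4 + 77.3×338.0 = 27816 J
Heat the water can supply cooling to 0 °C: 348.3×4.22×86.3 = 126846 J > q₁, so all ice melts.
Energy balance: 348.3×4.22×(86.3 − T) = 27816 + 77.3×4.22×(T − 0)
1469.826(86.3 − T) = 27816 + 326.206 T
126846 − 27816 = 1796.032 T
T = 99030 / 1796.032 = 55.14 °C

T_f = 55.1 °C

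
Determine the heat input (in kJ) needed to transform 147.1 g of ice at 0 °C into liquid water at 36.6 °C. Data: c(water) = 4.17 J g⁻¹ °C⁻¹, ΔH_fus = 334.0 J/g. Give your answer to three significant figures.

q = 71.6 kJ

q1 (melt at 0 °C): 147.1 × 334.0 = 49131 J
q2 (heat water 0.0→36.6 °C): 147.1 × 4.17 × 36.6 = 22451 J
Total: 49131 + 22451 = 71582 J = 71.6 kJ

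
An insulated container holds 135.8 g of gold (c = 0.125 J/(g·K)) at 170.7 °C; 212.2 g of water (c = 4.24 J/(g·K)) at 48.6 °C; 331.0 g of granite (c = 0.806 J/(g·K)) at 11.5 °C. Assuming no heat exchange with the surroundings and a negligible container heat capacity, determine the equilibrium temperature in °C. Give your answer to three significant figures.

T_f = 42.0 °C

Σ mᵢcᵢ(T − Tᵢ) = 0  ⇒  T = Σ mᵢcᵢTᵢ / Σ mᵢcᵢ
Σ mᵢcᵢ = 135.8×0.125 + 212.2×4.24 + 331.0×0.806 = 1183.489
Σ mᵢcᵢTᵢ = 16.975×170.7 + 899.728×48.6 + 266.786×11.5 = 49692
T = 49692 / 1183.489 = 41.99 °C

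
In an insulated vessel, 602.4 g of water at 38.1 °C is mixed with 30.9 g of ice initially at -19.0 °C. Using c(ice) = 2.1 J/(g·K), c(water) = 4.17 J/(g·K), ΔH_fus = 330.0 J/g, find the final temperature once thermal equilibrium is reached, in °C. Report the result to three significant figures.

T_f = 31.9 °C

Heat to bring ice to 0 °C and melt it: q₁ = 30.9×2.1×19.0 + 30.9×330.0 = 11430 J
Heat the water can supply cooling to 0 °C: 602.4×4.17×38.1 = 95707.5 J > q₁, so all ice melts.
Energy balance: 602.4×4.17×(38.1 − T) = 11430 + 30.9×4.17×(T − 0)
2512.008(38.1 − T) = 11430 + 128.853 T
95707.5 − 11430 = 2640.861 T
T = 84277.5 / 2640.861 = 31.91 °C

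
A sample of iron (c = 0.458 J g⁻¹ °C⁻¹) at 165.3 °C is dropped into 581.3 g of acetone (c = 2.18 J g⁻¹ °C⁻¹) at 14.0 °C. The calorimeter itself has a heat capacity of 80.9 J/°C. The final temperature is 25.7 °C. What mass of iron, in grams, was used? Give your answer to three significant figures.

q_gained = (581.3 × 2.18 + 80.9) × (25.7 − 14.0) = 15770 J
q_lost = m × 0.458 × (165.3 − 25.7) = 63.9368 m
m = 15770 / 63.9368 = 247 g

m = 247 g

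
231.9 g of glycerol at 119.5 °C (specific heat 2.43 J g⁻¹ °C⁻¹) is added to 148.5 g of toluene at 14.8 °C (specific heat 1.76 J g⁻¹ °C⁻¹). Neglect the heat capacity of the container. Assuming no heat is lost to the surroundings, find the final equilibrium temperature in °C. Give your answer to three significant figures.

Heat lost by glycerol = heat gained by toluene.
(231.9)(2.43)(119.5 − T) = (148.5)(1.76)(T − 14.8)
563.517 (119.5 − T) = 261.36 (T − 14.8)
67340 − 563.517 T = 261.36 T − 3868.1
71208.1 = 824.877 T
T = 86.33 °C

T_f = 86.3 °C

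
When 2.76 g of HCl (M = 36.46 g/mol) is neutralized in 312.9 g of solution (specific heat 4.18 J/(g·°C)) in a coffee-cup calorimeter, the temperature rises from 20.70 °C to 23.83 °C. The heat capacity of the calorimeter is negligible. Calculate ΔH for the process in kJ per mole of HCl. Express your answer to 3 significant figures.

ΔH = -54.1 kJ/mol

|ΔT| = |23.83 − 20.70| = 3.13 °C
|q_surr| = (312.9 × 4.18) × 3.13 = 1307.922 × 3.13 = 4094 J
n(HCl) = 2.76 / 36.46 = 0.07570 mol
Temperature rose, so q_rxn = −|q_surr| = -4.094 kJ
ΔH = q_rxn / n = -54.08 kJ/mol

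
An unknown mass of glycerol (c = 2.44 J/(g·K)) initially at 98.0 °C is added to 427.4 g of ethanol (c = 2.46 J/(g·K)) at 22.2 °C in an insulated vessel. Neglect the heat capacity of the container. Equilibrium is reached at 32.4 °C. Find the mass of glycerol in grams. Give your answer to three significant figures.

q_gained = (427.4 × 2.46) × (32.4 − 22.2) = 10720 J
q_lost = m × 2.44 × (98.0 − 32.4) = 160.064 m
m = 10720 / 160.064 = 67.0 g

m = 67.0 g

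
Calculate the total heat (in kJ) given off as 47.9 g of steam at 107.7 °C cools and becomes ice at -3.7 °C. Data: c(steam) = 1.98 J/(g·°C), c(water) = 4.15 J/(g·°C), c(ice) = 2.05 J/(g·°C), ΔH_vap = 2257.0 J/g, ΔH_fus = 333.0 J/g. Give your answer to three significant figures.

q = 145 kJ

q1 (cool steam 107.7→100 °C): 47.9 × 1.98 × 7.7 = 730 J
q2 (condense at 100 °C): 47.9 × 2257.0 = 108110 J
q3 (cool water 100→0 °C): 47.9 × 4.15 × 100.0 = 19879 J
q4 (freeze at 0 °C): 47.9 × 333.0 = 15951 J
q5 (cool ice 0→-3.7 °C): 47.9 × 2.05 × 3.7 = 363 J
Total: 730 + 108110 + 19879 + 15951 + 363 = 145033 J = 145 kJ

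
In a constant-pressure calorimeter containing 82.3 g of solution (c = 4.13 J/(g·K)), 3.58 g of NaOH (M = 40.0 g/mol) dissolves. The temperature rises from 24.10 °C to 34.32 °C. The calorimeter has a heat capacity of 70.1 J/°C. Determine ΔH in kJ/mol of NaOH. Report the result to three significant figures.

ΔH = -46.8 kJ/mol

|ΔT| = |34.32 − 24.10| = 10.22 °C
|q_surr| = (82.3 × 4.13 + 70.1) × 10.22 = 409.999 × 10.22 = 4190 J
n(NaOH) = 3.58 / 40.0 = 0.08950 mol
Temperature rose, so q_rxn = −|q_surr| = -4.190 kJ
ΔH = q_rxn / n = -46.82 kJ/mol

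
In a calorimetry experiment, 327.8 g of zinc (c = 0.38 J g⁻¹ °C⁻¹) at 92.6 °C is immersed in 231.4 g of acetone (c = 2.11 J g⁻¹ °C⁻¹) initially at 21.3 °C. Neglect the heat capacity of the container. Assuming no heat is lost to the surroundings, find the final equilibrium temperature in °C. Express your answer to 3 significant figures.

Heat lost by zinc = heat gained by acetone.
(327.8)(0.38)(92.6 − T) = (231.4)(2.11)(T − 21.3)
124.564 (92.6 − T) = 488.254 (T − 21.3)
11535 − 124.564 T = 488.254 T − 10400
21935 = 612.818 T
T = 35.79 °C

T_f = 35.8 °C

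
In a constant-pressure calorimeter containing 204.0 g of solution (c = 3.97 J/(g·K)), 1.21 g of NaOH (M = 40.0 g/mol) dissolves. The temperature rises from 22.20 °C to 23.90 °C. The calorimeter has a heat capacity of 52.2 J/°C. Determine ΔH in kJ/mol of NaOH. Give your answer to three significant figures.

ΔH = -48.4 kJ/mol

|ΔT| = |23.90 − 22.20| = 1.70 °C
|q_surr| = (204.0 × 3.97 + 52.2) × 1.70 = 862.08 × 1.70 = 1465.5 J
n(NaOH) = 1.21 / 40.0 = 0.030250 mol
Temperature rose, so q_rxn = −|q_surr| = -1.4655 kJ
ΔH = q_rxn / n = -48.446 kJ/mol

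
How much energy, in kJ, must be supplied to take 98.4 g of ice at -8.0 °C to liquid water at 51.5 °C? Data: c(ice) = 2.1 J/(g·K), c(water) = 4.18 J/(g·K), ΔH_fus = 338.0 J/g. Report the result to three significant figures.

q = 56.1 kJ

q1 (heat ice -8.0→0.0 °C): 98.4 × 2.1 × 8.0 = 1653 J
q2 (melt at 0 °C): 98.4 × 338.0 = 33259 J
q3 (heat water 0.0→51.5 °C): 98.4 × 4.18 × 51.5 = 21183 J
Total: 1653 + 33259 + 21183 = 56095 J = 56.1 kJ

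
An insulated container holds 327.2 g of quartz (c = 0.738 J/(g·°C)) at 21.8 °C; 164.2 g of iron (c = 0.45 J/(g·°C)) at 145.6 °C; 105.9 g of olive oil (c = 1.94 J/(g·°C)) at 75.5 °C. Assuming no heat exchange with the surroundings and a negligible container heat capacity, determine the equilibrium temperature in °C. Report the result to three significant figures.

T_f = 60.5 °C

Σ mᵢcᵢ(T − Tᵢ) = 0  ⇒  T = Σ mᵢcᵢTᵢ / Σ mᵢcᵢ
Σ mᵢcᵢ = 327.2×0.738 + 164.2×0.45 + 105.9×1.94 = 520.8096
Σ mᵢcᵢTᵢ = 241.4736×21.8 + 73.89×145.6 + 205.446×75.5 = 31534
T = 31534 / 520.8096 = 60.548 °C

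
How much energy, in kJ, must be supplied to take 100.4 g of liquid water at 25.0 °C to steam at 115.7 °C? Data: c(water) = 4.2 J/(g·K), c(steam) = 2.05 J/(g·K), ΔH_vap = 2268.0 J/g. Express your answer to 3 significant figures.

q1 (heat water 25.0→100.0 °C): 100.4 × 4.2 × 75.0 = 31626 J
q2 (vaporize at 100 °C): 100.4 × 2268.0 = 227707 J
q3 (heat steam 100.0→115.7 °C): 100.4 × 2.05 × 15.7 = 3231 J
Total: 31626 + 227707 + 3231 = 262564 J = 263 kJ

q = 263 kJ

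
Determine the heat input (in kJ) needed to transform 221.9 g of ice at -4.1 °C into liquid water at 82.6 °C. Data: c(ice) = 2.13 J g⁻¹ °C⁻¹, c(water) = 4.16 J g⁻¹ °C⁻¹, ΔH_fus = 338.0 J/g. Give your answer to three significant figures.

q1 (heat ice -4.1→0.0 °C): 221.9 × 2.13 × 4.1 = 1938 J
q2 (melt at 0 °C): 221.9 × 338.0 = 75002 J
q3 (heat water 0.0→82.6 °C): 221.9 × 4.16 × 82.6 = 76248 J
Total: 1938 + 75002 + 76248 = 153188 J = 153 kJ

q = 153 kJ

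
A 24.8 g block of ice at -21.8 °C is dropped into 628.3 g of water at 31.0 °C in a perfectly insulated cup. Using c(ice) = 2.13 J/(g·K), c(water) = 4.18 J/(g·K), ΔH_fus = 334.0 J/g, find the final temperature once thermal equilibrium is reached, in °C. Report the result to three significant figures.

Heat to bring ice to 0 °C and melt it: q₁ = 24.8×2.13×21.8 + 24.8×334.0 = 9434.8 J
Heat the water can supply cooling to 0 °C: 628.3×4.18×31.0 = 81415.1 J > q₁, so all ice melts.
Energy balance: 628.3×4.18×(31.0 − T) = 9434.8 + 24.8×4.18×(T − 0)
2626.294(31.0 − T) = 9434.8 + 103.664 T
81415.1 − 9434.8 = 2729.958 T
T = 71980.3 / 2729.958 = 26.37 °C

T_f = 26.4 °C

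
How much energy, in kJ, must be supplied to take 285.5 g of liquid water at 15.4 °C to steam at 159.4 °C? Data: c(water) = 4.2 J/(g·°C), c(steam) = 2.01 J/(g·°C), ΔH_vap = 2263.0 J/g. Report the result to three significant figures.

q = 782 kJ

q1 (heat water 15.4→100.0 °C): 285.5 × 4.2 × 84.6 = 101444 J
q2 (vaporize at 100 °C): 285.5 × 2263.0 = 646087 J
q3 (heat steam 100.0→159.4 °C): 285.5 × 2.01 × 59.4 = 34087 J
Total: 101444 + 646087 + 34087 = 781618 J = 782 kJ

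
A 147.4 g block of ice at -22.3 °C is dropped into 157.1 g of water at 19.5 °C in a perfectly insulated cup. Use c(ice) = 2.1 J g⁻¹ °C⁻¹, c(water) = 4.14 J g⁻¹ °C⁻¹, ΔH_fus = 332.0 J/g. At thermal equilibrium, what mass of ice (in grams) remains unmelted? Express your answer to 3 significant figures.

Heat to warm all ice to 0 °C: 147.4×2.1×22.3 = 6902.7 J
Heat released by water cooling to 0 °C: 157.1×4.14×19.5 = 12683 J
12683 J < 6902.7 + 147.4×332.0 = 55839.5 J, so not all ice melts; final T = 0 °C.
Heat left for melting: 12683 − 6902.7 = 5780.3 J
Mass melted = 5780.3 / 332.0 = 17.41 g
Ice remaining = 147.4 − 17.41 = 129.99 g

m_ice remaining = 130 g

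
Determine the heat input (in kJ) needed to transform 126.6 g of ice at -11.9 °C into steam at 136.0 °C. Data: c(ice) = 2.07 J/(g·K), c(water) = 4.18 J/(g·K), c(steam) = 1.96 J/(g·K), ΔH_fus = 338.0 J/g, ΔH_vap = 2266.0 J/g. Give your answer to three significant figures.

q1 (heat ice -11.9→0.0 °C): 126.6 × 2.07 × 11.9 = 3119 J
q2 (melt at 0 °C): 126.6 × 338.0 = 42791 J
q3 (heat water 0.0→100.0 °C): 126.6 × 4.18 × 100.0 = 52919 J
q4 (vaporize at 100 °C): 126.6 × 2266.0 = 286876 J
q5 (heat steam 100.0→136.0 °C): 126.6 × 1.96 × 36.0 = 8933 J
Total: 3119 + 42791 + 52919 + 286876 + 8933 = 394638 J = 395 kJ

q = 395 kJ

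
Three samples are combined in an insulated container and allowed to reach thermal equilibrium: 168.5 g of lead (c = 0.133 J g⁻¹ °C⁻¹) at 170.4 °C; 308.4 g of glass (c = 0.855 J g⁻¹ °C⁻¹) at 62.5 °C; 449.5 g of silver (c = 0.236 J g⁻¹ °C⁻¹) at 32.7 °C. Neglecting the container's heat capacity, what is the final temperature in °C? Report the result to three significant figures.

T_f = 60.6 °C

Σ mᵢcᵢ(T − Tᵢ) = 0  ⇒  T = Σ mᵢcᵢTᵢ / Σ mᵢcᵢ
Σ mᵢcᵢ = 168.5×0.133 + 308.4×0.855 + 449.5×0.236 = 392.1745
Σ mᵢcᵢTᵢ = 22.4105×170.4 + 263.682×62.5 + 106.082×32.7 = 23768
T = 23768 / 392.1745 = 60.61 °C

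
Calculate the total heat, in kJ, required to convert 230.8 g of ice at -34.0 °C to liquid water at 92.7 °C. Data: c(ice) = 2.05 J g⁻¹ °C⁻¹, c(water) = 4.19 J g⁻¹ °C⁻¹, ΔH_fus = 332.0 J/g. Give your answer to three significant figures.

q1 (heat ice -34.0→0.0 °C): 230.8 × 2.05 × 34.0 = 16087 J
q2 (melt at 0 °C): 230.8 × 332.0 = 76626 J
q3 (heat water 0.0→92.7 °C): 230.8 × 4.19 × 92.7 = 89646 J
Total: 16087 + 76626 + 89646 = 182359 J = 182 kJ

q = 182 kJ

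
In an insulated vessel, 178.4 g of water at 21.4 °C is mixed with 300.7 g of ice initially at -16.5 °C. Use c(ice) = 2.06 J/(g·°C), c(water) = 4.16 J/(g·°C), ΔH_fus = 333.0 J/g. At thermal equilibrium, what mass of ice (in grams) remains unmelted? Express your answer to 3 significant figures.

m_ice remaining = 284 g

Heat to warm all ice to 0 °C: 300.7×2.06×16.5 = 10221 J
Heat released by water cooling to 0 °C: 178.4×4.16×21.4 = 15882 J
15882 J < 10221 + 300.7×333.0 = 110354.1 J, so not all ice melts; final T = 0 °C.
Heat left for melting: 15882 − 10221 = 5661 J
Mass melted = 5661 / 333.0 = 17.00 g
Ice remaining = 300.7 − 17.00 = 283.70 g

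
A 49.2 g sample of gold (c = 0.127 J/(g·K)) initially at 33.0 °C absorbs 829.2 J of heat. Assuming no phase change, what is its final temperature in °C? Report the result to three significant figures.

ΔT = q / (m c) = 829.2 / (49.2 × 0.127) = 132.7 °C
T_f = 33.0 + 132.7 = 165.7 °C

T_f = 166 °C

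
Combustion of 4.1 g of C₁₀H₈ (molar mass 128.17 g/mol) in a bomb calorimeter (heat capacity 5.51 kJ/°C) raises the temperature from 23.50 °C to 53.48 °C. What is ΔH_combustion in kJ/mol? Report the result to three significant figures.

ΔT = 53.48 − 23.50 = 29.98 °C
q_cal = C_cal × ΔT = 5.51 × 29.98 = 165.1898 kJ
n = 4.1 / 128.17 = 0.03199 mol
q_rxn = −q_cal = -165.1898 kJ
ΔH = -165.1898 / 0.03199 = -5164 kJ/mol

ΔH = -5160 kJ/mol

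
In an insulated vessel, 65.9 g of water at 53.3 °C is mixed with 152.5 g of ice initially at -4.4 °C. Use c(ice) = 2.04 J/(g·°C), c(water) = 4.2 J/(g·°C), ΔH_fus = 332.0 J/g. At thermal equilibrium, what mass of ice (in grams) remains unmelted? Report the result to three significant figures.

m_ice remaining = 112 g

Heat to warm all ice to 0 °C: 152.5×2.04×4.4 = 1368.8 J
Heat released by water cooling to 0 °C: 65.9×4.2×53.3 = 14752 J
14752 J < 1368.8 + 152.5×332.0 = 51998.8 J, so not all ice melts; final T = 0 °C.
Heat left for melting: 14752 − 1368.8 = 13383.2 J
Mass melted = 13383.2 / 332.0 = 40.31 g
Ice remaining = 152.5 − 40.31 = 112.19 g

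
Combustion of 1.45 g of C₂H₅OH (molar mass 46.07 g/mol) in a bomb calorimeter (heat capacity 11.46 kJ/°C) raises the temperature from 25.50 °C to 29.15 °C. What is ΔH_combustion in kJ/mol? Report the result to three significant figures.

ΔH = -1330 kJ/mol

ΔT = 29.15 − 25.50 = 3.65 °C
q_cal = C_cal × ΔT = 11.46 × 3.65 = 41.829 kJ
n = 1.45 / 46.07 = 0.03147 mol
q_rxn = −q_cal = -41.829 kJ
ΔH = -41.829 / 0.03147 = -1329 kJ/mol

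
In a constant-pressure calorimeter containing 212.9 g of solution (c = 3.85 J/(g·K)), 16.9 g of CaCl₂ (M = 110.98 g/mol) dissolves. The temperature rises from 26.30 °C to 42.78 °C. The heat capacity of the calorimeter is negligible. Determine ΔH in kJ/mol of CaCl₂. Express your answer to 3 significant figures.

|ΔT| = |42.78 − 26.30| = 16.48 °C
|q_surr| = (212.9 × 3.85) × 16.48 = 819.665 × 16.48 = 13510 J
n(CaCl₂) = 16.9 / 110.98 = 0.1523 mol
Temperature rose, so q_rxn = −|q_surr| = -13.51 kJ
ΔH = q_rxn / n = -88.71 kJ/mol

ΔH = -88.7 kJ/mol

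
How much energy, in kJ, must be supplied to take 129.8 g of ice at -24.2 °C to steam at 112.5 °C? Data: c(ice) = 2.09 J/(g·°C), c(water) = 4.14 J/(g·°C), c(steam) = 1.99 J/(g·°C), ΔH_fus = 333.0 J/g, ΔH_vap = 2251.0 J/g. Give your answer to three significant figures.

q = 399 kJ

q1 (heat ice -24.2→0.0 °C): 129.8 × 2.09 × 24.2 = 6565 J
q2 (melt at 0 °C): 129.8 × 333.0 = 43223 J
q3 (heat water 0.0→100.0 °C): 129.8 × 4.14 × 100.0 = 53737 J
q4 (vaporize at 100 °C): 129.8 × 2251.0 = 292180 J
q5 (heat steam 100.0→112.5 °C): 129.8 × 1.99 × 12.5 = 3229 J
Total: 6565 + 43223 + 53737 + 292180 + 3229 = 398934 J = 399 kJ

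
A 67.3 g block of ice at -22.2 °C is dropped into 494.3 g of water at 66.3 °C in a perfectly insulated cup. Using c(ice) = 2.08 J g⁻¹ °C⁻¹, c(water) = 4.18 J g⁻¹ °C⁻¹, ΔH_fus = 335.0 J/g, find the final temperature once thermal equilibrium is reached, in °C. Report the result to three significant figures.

Heat to bring ice to 0 °C and melt it: q₁ = 67.3×2.08×22.2 + 67.3×335.0 = 25653 J
Heat the water can supply cooling to 0 °C: 494.3×4.18×66.3 = 136987 J > q₁, so all ice melts.
Energy balance: 494.3×4.18×(66.3 − T) = 25653 + 67.3×4.18×(T − 0)
2066.174(66.3 − T) = 25653 + 281.314 T
136987 − 25653 = 2347.488 T
T = 111334 / 2347.488 = 47.43 °C

T_f = 47.4 °C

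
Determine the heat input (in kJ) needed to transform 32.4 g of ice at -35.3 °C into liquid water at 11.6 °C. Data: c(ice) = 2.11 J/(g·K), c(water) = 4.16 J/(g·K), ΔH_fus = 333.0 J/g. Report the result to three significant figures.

q1 (heat ice -35.3→0.0 °C): 32.4 × 2.11 × 35.3 = 2413 J
q2 (melt at 0 °C): 32.4 × 333.0 = 10789 J
q3 (heat water 0.0→11.6 °C): 32.4 × 4.16 × 11.6 = 1563 J
Total: 2413 + 10789 + 1563 = 14765 J = 14.8 kJ

q = 14.8 kJ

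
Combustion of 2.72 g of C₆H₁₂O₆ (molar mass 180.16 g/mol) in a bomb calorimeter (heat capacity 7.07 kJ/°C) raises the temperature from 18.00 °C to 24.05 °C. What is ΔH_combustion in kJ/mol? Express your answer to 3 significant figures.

ΔH = -2830 kJ/mol

ΔT = 24.05 − 18.00 = 6.05 °C
q_cal = C_cal × ΔT = 7.07 × 6.05 = 42.7735 kJ
n = 2.72 / 180.16 = 0.01510 mol
q_rxn = −q_cal = -42.7735 kJ
ΔH = -42.7735 / 0.01510 = -2833 kJ/mol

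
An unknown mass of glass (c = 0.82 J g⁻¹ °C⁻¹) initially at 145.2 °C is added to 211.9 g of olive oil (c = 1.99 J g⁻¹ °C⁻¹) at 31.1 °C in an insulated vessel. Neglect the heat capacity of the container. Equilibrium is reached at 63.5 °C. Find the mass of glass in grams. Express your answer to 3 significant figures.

q_gained = (211.9 × 1.99) × (63.5 − 31.1) = 13660 J
q_lost = m × 0.82 × (145.2 − 63.5) = 66.994 m
m = 13660 / 66.994 = 204 g

m = 204 g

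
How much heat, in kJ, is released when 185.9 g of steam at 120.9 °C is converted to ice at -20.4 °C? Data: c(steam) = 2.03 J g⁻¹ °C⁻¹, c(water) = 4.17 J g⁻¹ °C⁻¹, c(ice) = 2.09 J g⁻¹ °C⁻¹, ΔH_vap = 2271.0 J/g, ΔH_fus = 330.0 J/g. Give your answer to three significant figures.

q = 577 kJ

q1 (cool steam 120.9→100 °C): 185.9 × 2.03 × 20.9 = 7887 J
q2 (condense at 100 °C): 185.9 × 2271.0 = 422179 J
q3 (cool water 100→0 °C): 185.9 × 4.17 × 100.0 = 77520 J
q4 (freeze at 0 °C): 185.9 × 330.0 = 61347 J
q5 (cool ice 0→-20.4 °C): 185.9 × 2.09 × 20.4 = 7926 J
Total: 7887 + 422179 + 77520 + 61347 + 7926 = 576859 J = 577 kJ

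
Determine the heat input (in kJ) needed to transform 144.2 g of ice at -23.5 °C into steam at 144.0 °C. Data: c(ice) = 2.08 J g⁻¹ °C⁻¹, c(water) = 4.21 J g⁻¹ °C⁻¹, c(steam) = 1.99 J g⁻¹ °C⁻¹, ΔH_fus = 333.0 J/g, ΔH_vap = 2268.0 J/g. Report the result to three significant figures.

q = 455 kJ

q1 (heat ice -23.5→0.0 °C): 144.2 × 2.08 × 23.5 = 7048 J
q2 (melt at 0 °C): 144.2 × 333.0 = 48019 J
q3 (heat water 0.0→100.0 °C): 144.2 × 4.21 × 100.0 = 60708 J
q4 (vaporize at 100 °C): 144.2 × 2268.0 = 327046 J
q5 (heat steam 100.0→144.0 °C): 144.2 × 1.99 × 44.0 = 12626 J
Total: 7048 + 48019 + 60708 + 327046 + 12626 = 455447 J = 455 kJ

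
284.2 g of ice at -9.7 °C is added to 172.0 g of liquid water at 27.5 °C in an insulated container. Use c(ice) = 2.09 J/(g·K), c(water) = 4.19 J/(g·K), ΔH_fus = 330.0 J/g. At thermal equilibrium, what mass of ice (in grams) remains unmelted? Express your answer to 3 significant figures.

m_ice remaining = 242 g

Heat to warm all ice to 0 °C: 284.2×2.09×9.7 = 5761.6 J
Heat released by water cooling to 0 °C: 172.0×4.19×27.5 = 19819 J
19819 J < 5761.6 + 284.2×330.0 = 99547.6 J, so not all ice melts; final T = 0 °C.
Heat left for melting: 19819 − 5761.6 = 14057.4 J
Mass melted = 14057.4 / 330.0 = 42.60 g
Ice remaining = 284.2 − 42.60 = 241.60 g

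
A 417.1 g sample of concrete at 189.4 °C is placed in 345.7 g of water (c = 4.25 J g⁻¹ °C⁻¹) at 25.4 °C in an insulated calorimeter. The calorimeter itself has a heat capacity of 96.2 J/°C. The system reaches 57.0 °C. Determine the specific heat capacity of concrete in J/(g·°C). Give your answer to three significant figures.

q_gained = (345.7 × 4.25 + 96.2) × (57.0 − 25.4) = 49470 J
q_lost = 417.1 × c × (189.4 − 57.0) = 55224.04 c
Set equal: c = 49470 / 55224.04 = 0.896 J/(g·°C)

c = 0.896 J/(g·°C)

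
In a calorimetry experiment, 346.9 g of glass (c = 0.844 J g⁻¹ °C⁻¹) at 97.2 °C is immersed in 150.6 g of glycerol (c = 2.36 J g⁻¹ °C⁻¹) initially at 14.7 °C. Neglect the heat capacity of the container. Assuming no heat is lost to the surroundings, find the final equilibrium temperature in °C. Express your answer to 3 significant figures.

T_f = 52.0 °C

Heat lost by glass = heat gained by glycerol.
(346.9)(0.844)(97.2 − T) = (150.6)(2.36)(T − 14.7)
292.7836 (97.2 − T) = 355.416 (T − 14.7)
28459 − 292.7836 T = 355.416 T − 5224.6
33683.6 = 648.1996 T
T = 51.96 °C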